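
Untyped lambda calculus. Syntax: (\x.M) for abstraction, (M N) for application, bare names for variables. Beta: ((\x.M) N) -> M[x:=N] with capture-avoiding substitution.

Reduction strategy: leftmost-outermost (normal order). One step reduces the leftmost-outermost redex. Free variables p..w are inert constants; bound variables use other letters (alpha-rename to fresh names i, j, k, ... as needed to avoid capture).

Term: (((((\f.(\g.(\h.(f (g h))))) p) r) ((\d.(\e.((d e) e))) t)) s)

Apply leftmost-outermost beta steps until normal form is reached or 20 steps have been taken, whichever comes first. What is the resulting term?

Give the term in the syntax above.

Step 0: (((((\f.(\g.(\h.(f (g h))))) p) r) ((\d.(\e.((d e) e))) t)) s)
Step 1: ((((\g.(\h.(p (g h)))) r) ((\d.(\e.((d e) e))) t)) s)
Step 2: (((\h.(p (r h))) ((\d.(\e.((d e) e))) t)) s)
Step 3: ((p (r ((\d.(\e.((d e) e))) t))) s)
Step 4: ((p (r (\e.((t e) e)))) s)

Answer: ((p (r (\e.((t e) e)))) s)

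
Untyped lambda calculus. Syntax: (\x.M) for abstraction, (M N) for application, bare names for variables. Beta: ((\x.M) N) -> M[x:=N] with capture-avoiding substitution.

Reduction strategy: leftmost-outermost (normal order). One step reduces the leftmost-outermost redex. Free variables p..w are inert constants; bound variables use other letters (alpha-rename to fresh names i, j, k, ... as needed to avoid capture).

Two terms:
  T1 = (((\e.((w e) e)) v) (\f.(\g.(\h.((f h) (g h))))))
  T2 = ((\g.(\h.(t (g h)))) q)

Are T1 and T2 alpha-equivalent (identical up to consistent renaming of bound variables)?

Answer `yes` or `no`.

Term 1: (((\e.((w e) e)) v) (\f.(\g.(\h.((f h) (g h))))))
Term 2: ((\g.(\h.(t (g h)))) q)
Alpha-equivalence: compare structure up to binder renaming.
Result: False

Answer: no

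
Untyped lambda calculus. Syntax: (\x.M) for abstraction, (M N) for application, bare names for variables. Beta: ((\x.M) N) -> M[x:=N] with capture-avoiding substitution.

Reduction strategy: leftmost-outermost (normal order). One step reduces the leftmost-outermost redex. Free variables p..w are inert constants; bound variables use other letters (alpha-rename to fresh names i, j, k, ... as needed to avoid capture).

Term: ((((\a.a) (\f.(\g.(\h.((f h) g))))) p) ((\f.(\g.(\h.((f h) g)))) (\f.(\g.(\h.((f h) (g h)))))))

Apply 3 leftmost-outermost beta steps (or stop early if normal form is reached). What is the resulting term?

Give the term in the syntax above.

Answer: (\h.((p h) ((\f.(\g.(\h.((f h) g)))) (\f.(\g.(\h.((f h) (g h))))))))

Derivation:
Step 0: ((((\a.a) (\f.(\g.(\h.((f h) g))))) p) ((\f.(\g.(\h.((f h) g)))) (\f.(\g.(\h.((f h) (g h)))))))
Step 1: (((\f.(\g.(\h.((f h) g)))) p) ((\f.(\g.(\h.((f h) g)))) (\f.(\g.(\h.((f h) (g h)))))))
Step 2: ((\g.(\h.((p h) g))) ((\f.(\g.(\h.((f h) g)))) (\f.(\g.(\h.((f h) (g h)))))))
Step 3: (\h.((p h) ((\f.(\g.(\h.((f h) g)))) (\f.(\g.(\h.((f h) (g h))))))))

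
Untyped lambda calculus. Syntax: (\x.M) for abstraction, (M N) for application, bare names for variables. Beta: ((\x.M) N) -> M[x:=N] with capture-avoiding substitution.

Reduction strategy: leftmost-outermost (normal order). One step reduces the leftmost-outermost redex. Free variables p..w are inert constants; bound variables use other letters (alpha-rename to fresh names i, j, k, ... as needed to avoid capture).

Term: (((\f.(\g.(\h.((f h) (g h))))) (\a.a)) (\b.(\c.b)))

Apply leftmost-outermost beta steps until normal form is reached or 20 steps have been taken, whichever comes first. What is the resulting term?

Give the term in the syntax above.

Step 0: (((\f.(\g.(\h.((f h) (g h))))) (\a.a)) (\b.(\c.b)))
Step 1: ((\g.(\h.(((\a.a) h) (g h)))) (\b.(\c.b)))
Step 2: (\h.(((\a.a) h) ((\b.(\c.b)) h)))
Step 3: (\h.(h ((\b.(\c.b)) h)))
Step 4: (\h.(h (\c.h)))

Answer: (\h.(h (\c.h)))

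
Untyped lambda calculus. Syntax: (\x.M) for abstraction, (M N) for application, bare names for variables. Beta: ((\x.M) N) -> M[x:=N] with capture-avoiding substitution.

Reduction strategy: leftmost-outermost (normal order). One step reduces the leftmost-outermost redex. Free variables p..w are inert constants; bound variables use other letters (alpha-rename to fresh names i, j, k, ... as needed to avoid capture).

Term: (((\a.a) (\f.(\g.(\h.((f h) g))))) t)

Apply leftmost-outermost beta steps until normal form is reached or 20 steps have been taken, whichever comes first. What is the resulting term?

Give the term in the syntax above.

Step 0: (((\a.a) (\f.(\g.(\h.((f h) g))))) t)
Step 1: ((\f.(\g.(\h.((f h) g)))) t)
Step 2: (\g.(\h.((t h) g)))

Answer: (\g.(\h.((t h) g)))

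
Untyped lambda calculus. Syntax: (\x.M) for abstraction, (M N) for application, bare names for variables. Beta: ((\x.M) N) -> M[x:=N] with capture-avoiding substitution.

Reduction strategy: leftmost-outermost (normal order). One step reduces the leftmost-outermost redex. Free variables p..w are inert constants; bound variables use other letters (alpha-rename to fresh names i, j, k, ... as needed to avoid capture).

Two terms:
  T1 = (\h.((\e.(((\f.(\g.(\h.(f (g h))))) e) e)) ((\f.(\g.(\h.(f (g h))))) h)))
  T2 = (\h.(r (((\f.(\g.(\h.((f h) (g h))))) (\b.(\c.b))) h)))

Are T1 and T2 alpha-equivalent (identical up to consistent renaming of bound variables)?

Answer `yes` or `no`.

Term 1: (\h.((\e.(((\f.(\g.(\h.(f (g h))))) e) e)) ((\f.(\g.(\h.(f (g h))))) h)))
Term 2: (\h.(r (((\f.(\g.(\h.((f h) (g h))))) (\b.(\c.b))) h)))
Alpha-equivalence: compare structure up to binder renaming.
Result: False

Answer: no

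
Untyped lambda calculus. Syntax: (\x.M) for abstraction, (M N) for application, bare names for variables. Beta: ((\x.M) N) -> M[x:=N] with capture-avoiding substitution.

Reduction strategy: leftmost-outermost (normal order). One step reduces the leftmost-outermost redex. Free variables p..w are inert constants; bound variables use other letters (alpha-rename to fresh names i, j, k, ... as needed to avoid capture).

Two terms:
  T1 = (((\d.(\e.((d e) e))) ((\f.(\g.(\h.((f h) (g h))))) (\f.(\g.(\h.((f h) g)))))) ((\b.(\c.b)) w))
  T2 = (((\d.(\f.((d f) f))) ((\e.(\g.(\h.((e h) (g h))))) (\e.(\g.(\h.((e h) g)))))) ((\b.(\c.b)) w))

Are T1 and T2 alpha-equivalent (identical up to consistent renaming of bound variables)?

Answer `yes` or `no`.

Answer: yes

Derivation:
Term 1: (((\d.(\e.((d e) e))) ((\f.(\g.(\h.((f h) (g h))))) (\f.(\g.(\h.((f h) g)))))) ((\b.(\c.b)) w))
Term 2: (((\d.(\f.((d f) f))) ((\e.(\g.(\h.((e h) (g h))))) (\e.(\g.(\h.((e h) g)))))) ((\b.(\c.b)) w))
Alpha-equivalence: compare structure up to binder renaming.
Result: True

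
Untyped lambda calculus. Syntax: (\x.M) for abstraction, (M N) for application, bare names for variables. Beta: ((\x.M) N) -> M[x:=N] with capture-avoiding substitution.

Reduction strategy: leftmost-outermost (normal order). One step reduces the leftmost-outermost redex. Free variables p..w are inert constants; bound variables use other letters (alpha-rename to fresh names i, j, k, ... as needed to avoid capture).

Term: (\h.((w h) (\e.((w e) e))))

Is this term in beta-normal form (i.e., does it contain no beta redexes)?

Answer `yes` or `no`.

Answer: yes

Derivation:
Term: (\h.((w h) (\e.((w e) e))))
No beta redexes found.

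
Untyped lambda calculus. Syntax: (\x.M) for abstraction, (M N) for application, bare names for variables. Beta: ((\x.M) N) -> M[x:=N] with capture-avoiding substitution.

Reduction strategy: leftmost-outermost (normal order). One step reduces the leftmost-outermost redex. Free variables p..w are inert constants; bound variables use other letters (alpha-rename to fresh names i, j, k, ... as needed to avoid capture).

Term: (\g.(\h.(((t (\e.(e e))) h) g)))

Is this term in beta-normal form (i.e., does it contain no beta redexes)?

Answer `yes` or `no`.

Term: (\g.(\h.(((t (\e.(e e))) h) g)))
No beta redexes found.

Answer: yes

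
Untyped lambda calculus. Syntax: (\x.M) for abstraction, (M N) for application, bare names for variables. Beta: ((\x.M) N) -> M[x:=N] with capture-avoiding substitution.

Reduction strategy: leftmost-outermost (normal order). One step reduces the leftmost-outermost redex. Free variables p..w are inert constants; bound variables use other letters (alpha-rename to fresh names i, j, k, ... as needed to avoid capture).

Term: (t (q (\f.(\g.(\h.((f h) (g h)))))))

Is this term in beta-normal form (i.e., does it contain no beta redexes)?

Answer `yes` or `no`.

Term: (t (q (\f.(\g.(\h.((f h) (g h)))))))
No beta redexes found.

Answer: yes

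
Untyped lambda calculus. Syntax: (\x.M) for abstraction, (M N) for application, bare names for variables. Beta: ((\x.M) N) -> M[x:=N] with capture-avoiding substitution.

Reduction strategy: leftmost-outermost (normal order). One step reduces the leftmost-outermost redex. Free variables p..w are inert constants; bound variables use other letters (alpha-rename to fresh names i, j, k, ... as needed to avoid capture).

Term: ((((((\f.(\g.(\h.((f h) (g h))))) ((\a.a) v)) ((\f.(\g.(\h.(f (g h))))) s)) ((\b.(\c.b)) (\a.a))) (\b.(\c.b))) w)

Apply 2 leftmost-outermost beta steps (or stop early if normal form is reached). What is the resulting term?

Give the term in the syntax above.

Step 0: ((((((\f.(\g.(\h.((f h) (g h))))) ((\a.a) v)) ((\f.(\g.(\h.(f (g h))))) s)) ((\b.(\c.b)) (\a.a))) (\b.(\c.b))) w)
Step 1: (((((\g.(\h.((((\a.a) v) h) (g h)))) ((\f.(\g.(\h.(f (g h))))) s)) ((\b.(\c.b)) (\a.a))) (\b.(\c.b))) w)
Step 2: ((((\h.((((\a.a) v) h) (((\f.(\g.(\h.(f (g h))))) s) h))) ((\b.(\c.b)) (\a.a))) (\b.(\c.b))) w)

Answer: ((((\h.((((\a.a) v) h) (((\f.(\g.(\h.(f (g h))))) s) h))) ((\b.(\c.b)) (\a.a))) (\b.(\c.b))) w)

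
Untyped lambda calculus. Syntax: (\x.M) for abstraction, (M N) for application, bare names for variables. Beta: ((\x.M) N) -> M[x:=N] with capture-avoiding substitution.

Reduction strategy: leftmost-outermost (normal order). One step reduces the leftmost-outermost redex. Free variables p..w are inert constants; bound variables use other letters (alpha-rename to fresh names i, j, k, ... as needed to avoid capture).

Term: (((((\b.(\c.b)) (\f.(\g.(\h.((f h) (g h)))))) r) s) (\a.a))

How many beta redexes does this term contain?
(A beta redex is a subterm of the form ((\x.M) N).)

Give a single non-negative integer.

Answer: 1

Derivation:
Term: (((((\b.(\c.b)) (\f.(\g.(\h.((f h) (g h)))))) r) s) (\a.a))
  Redex: ((\b.(\c.b)) (\f.(\g.(\h.((f h) (g h))))))
Total redexes: 1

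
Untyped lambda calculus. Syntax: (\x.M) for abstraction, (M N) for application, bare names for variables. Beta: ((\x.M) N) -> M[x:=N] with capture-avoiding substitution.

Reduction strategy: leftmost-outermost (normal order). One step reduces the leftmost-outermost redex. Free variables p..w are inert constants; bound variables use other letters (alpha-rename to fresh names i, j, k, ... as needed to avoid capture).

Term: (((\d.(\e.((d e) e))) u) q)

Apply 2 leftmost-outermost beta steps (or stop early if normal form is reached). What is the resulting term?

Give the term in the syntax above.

Step 0: (((\d.(\e.((d e) e))) u) q)
Step 1: ((\e.((u e) e)) q)
Step 2: ((u q) q)

Answer: ((u q) q)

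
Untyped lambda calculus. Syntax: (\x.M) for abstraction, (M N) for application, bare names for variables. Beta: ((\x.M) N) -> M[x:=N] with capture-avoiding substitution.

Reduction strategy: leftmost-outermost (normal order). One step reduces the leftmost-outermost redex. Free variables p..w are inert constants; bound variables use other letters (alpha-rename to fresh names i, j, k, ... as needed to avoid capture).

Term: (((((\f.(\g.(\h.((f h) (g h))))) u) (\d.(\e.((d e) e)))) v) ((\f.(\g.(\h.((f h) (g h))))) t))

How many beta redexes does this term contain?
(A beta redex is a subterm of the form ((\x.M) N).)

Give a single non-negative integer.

Term: (((((\f.(\g.(\h.((f h) (g h))))) u) (\d.(\e.((d e) e)))) v) ((\f.(\g.(\h.((f h) (g h))))) t))
  Redex: ((\f.(\g.(\h.((f h) (g h))))) u)
  Redex: ((\f.(\g.(\h.((f h) (g h))))) t)
Total redexes: 2

Answer: 2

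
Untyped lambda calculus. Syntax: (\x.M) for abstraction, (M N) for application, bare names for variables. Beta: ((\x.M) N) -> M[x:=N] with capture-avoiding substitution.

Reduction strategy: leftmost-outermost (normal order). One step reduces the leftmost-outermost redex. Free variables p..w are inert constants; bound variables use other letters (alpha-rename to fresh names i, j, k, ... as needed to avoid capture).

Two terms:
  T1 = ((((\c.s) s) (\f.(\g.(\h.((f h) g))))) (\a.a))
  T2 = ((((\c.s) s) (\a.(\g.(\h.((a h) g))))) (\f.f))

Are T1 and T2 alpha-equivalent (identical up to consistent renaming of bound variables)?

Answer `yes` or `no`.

Term 1: ((((\c.s) s) (\f.(\g.(\h.((f h) g))))) (\a.a))
Term 2: ((((\c.s) s) (\a.(\g.(\h.((a h) g))))) (\f.f))
Alpha-equivalence: compare structure up to binder renaming.
Result: True

Answer: yes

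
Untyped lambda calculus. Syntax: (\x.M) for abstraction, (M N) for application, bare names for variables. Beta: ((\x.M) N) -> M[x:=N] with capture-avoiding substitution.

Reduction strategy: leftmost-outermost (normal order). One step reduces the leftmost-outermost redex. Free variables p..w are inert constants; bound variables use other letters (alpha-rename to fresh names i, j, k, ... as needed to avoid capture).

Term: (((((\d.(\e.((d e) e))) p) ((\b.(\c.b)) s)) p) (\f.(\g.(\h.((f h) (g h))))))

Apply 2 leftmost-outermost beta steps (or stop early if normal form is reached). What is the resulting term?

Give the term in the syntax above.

Answer: ((((p ((\b.(\c.b)) s)) ((\b.(\c.b)) s)) p) (\f.(\g.(\h.((f h) (g h))))))

Derivation:
Step 0: (((((\d.(\e.((d e) e))) p) ((\b.(\c.b)) s)) p) (\f.(\g.(\h.((f h) (g h))))))
Step 1: ((((\e.((p e) e)) ((\b.(\c.b)) s)) p) (\f.(\g.(\h.((f h) (g h))))))
Step 2: ((((p ((\b.(\c.b)) s)) ((\b.(\c.b)) s)) p) (\f.(\g.(\h.((f h) (g h))))))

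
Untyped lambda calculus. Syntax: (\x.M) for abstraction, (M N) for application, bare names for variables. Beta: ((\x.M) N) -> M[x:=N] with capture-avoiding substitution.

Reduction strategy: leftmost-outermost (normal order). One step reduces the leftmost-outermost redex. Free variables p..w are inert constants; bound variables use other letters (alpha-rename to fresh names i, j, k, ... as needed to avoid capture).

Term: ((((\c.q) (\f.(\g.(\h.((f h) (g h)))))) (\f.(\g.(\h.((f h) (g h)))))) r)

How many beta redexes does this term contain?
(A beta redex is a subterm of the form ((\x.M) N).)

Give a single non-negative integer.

Answer: 1

Derivation:
Term: ((((\c.q) (\f.(\g.(\h.((f h) (g h)))))) (\f.(\g.(\h.((f h) (g h)))))) r)
  Redex: ((\c.q) (\f.(\g.(\h.((f h) (g h))))))
Total redexes: 1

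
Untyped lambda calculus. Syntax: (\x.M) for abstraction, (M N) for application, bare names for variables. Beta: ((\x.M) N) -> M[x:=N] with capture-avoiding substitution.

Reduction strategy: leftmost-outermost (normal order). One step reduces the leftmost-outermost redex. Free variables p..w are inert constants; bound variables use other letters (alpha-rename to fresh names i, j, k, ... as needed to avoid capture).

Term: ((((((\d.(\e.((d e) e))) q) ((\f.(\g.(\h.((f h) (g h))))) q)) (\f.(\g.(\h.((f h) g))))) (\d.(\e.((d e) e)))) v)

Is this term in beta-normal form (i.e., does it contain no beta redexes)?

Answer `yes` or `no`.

Term: ((((((\d.(\e.((d e) e))) q) ((\f.(\g.(\h.((f h) (g h))))) q)) (\f.(\g.(\h.((f h) g))))) (\d.(\e.((d e) e)))) v)
Found 2 beta redex(es).

Answer: no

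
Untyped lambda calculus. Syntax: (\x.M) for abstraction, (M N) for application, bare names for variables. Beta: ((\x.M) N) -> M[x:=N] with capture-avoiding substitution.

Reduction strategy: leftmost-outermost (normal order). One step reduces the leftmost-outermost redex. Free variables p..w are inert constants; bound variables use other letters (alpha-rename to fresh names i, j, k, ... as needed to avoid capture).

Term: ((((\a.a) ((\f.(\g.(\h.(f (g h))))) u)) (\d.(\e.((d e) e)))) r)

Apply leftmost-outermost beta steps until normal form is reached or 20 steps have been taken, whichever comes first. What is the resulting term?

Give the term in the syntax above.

Answer: (u (\e.((r e) e)))

Derivation:
Step 0: ((((\a.a) ((\f.(\g.(\h.(f (g h))))) u)) (\d.(\e.((d e) e)))) r)
Step 1: ((((\f.(\g.(\h.(f (g h))))) u) (\d.(\e.((d e) e)))) r)
Step 2: (((\g.(\h.(u (g h)))) (\d.(\e.((d e) e)))) r)
Step 3: ((\h.(u ((\d.(\e.((d e) e))) h))) r)
Step 4: (u ((\d.(\e.((d e) e))) r))
Step 5: (u (\e.((r e) e)))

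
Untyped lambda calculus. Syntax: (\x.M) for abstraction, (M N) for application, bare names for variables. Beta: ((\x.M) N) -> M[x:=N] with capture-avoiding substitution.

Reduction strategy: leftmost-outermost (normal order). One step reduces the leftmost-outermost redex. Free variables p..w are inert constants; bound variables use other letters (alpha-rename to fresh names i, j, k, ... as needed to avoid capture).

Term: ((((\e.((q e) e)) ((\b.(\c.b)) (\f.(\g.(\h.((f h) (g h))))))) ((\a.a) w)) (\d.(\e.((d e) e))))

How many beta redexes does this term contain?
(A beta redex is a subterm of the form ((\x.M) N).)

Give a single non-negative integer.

Term: ((((\e.((q e) e)) ((\b.(\c.b)) (\f.(\g.(\h.((f h) (g h))))))) ((\a.a) w)) (\d.(\e.((d e) e))))
  Redex: ((\e.((q e) e)) ((\b.(\c.b)) (\f.(\g.(\h.((f h) (g h)))))))
  Redex: ((\b.(\c.b)) (\f.(\g.(\h.((f h) (g h))))))
  Redex: ((\a.a) w)
Total redexes: 3

Answer: 3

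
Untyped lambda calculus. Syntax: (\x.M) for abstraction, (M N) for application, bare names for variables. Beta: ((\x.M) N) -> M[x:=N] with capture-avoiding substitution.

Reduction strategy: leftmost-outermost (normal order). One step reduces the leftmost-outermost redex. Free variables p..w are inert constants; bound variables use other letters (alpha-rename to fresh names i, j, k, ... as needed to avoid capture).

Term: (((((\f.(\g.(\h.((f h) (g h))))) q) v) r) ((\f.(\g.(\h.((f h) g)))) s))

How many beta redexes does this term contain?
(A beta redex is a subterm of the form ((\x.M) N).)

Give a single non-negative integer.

Answer: 2

Derivation:
Term: (((((\f.(\g.(\h.((f h) (g h))))) q) v) r) ((\f.(\g.(\h.((f h) g)))) s))
  Redex: ((\f.(\g.(\h.((f h) (g h))))) q)
  Redex: ((\f.(\g.(\h.((f h) g)))) s)
Total redexes: 2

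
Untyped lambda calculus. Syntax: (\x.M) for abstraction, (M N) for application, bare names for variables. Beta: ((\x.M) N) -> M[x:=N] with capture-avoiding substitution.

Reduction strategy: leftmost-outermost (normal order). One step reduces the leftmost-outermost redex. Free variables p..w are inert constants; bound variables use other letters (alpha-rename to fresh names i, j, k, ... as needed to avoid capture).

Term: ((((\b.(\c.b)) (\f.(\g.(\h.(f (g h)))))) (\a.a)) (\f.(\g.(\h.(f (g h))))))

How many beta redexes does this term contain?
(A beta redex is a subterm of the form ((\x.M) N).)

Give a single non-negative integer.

Answer: 1

Derivation:
Term: ((((\b.(\c.b)) (\f.(\g.(\h.(f (g h)))))) (\a.a)) (\f.(\g.(\h.(f (g h))))))
  Redex: ((\b.(\c.b)) (\f.(\g.(\h.(f (g h))))))
Total redexes: 1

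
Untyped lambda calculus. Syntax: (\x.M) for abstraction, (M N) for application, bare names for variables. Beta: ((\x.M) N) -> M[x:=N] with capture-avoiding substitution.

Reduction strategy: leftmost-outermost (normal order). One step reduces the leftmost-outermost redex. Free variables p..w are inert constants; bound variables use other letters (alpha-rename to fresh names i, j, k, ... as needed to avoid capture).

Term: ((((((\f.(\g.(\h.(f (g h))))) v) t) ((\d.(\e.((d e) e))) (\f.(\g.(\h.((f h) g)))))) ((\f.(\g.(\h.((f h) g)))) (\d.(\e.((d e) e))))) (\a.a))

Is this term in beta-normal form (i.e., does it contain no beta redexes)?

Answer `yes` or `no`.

Term: ((((((\f.(\g.(\h.(f (g h))))) v) t) ((\d.(\e.((d e) e))) (\f.(\g.(\h.((f h) g)))))) ((\f.(\g.(\h.((f h) g)))) (\d.(\e.((d e) e))))) (\a.a))
Found 3 beta redex(es).

Answer: no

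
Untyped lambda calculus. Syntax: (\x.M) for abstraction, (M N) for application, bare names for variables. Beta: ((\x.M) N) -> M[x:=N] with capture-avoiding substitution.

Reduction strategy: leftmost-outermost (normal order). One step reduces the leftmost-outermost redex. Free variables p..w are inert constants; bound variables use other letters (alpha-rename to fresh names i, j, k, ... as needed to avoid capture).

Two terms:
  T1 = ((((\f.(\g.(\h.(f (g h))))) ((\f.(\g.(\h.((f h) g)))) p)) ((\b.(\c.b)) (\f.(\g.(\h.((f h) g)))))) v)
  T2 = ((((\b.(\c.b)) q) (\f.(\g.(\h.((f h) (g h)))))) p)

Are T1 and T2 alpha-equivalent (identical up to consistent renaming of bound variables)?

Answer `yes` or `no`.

Answer: no

Derivation:
Term 1: ((((\f.(\g.(\h.(f (g h))))) ((\f.(\g.(\h.((f h) g)))) p)) ((\b.(\c.b)) (\f.(\g.(\h.((f h) g)))))) v)
Term 2: ((((\b.(\c.b)) q) (\f.(\g.(\h.((f h) (g h)))))) p)
Alpha-equivalence: compare structure up to binder renaming.
Result: False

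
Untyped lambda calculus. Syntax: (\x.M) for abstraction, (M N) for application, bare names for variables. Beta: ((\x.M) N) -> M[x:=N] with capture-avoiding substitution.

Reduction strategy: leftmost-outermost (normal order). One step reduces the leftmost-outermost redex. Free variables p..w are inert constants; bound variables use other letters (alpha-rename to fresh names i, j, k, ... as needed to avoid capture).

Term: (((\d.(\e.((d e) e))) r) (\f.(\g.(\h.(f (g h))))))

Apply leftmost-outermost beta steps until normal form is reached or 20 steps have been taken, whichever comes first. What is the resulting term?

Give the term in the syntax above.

Answer: ((r (\f.(\g.(\h.(f (g h)))))) (\f.(\g.(\h.(f (g h))))))

Derivation:
Step 0: (((\d.(\e.((d e) e))) r) (\f.(\g.(\h.(f (g h))))))
Step 1: ((\e.((r e) e)) (\f.(\g.(\h.(f (g h))))))
Step 2: ((r (\f.(\g.(\h.(f (g h)))))) (\f.(\g.(\h.(f (g h))))))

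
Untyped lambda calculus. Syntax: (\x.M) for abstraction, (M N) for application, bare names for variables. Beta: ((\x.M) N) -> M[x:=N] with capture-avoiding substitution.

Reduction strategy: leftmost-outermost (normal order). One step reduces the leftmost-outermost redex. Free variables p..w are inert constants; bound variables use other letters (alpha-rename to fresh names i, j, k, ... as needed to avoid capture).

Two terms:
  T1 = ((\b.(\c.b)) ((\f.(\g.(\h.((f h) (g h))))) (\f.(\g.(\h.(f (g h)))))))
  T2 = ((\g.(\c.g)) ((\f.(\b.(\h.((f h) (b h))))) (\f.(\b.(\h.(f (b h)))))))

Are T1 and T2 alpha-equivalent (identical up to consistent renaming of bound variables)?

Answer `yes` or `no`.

Term 1: ((\b.(\c.b)) ((\f.(\g.(\h.((f h) (g h))))) (\f.(\g.(\h.(f (g h)))))))
Term 2: ((\g.(\c.g)) ((\f.(\b.(\h.((f h) (b h))))) (\f.(\b.(\h.(f (b h)))))))
Alpha-equivalence: compare structure up to binder renaming.
Result: True

Answer: yes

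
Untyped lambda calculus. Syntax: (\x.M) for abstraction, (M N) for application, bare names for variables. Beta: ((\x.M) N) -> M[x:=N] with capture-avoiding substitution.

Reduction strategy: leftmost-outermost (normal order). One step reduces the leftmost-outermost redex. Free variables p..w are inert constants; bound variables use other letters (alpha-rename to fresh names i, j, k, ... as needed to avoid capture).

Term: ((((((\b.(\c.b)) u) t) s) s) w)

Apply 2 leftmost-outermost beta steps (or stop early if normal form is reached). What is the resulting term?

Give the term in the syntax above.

Answer: (((u s) s) w)

Derivation:
Step 0: ((((((\b.(\c.b)) u) t) s) s) w)
Step 1: (((((\c.u) t) s) s) w)
Step 2: (((u s) s) w)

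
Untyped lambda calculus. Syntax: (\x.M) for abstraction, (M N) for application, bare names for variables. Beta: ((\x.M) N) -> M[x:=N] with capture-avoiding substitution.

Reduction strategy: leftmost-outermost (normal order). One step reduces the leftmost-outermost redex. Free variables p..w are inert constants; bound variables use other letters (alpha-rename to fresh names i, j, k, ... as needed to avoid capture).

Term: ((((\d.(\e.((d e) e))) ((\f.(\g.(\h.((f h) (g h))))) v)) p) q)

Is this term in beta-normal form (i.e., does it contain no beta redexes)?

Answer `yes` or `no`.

Answer: no

Derivation:
Term: ((((\d.(\e.((d e) e))) ((\f.(\g.(\h.((f h) (g h))))) v)) p) q)
Found 2 beta redex(es).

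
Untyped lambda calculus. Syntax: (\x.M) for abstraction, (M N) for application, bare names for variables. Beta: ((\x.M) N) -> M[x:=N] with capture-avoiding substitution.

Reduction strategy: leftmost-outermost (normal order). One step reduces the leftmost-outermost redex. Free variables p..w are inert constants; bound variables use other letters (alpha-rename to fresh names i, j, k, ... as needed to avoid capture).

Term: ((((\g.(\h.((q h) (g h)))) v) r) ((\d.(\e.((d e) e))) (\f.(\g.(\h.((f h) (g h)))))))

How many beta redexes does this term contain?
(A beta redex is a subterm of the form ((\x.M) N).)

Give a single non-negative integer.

Answer: 2

Derivation:
Term: ((((\g.(\h.((q h) (g h)))) v) r) ((\d.(\e.((d e) e))) (\f.(\g.(\h.((f h) (g h)))))))
  Redex: ((\g.(\h.((q h) (g h)))) v)
  Redex: ((\d.(\e.((d e) e))) (\f.(\g.(\h.((f h) (g h))))))
Total redexes: 2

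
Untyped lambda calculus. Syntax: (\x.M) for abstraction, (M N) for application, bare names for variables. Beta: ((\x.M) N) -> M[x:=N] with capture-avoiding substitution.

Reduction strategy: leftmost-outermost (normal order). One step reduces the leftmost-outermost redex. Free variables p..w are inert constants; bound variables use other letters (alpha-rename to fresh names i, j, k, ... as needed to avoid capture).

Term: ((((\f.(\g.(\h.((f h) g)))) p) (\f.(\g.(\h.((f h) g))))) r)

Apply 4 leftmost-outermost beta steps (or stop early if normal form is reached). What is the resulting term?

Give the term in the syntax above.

Step 0: ((((\f.(\g.(\h.((f h) g)))) p) (\f.(\g.(\h.((f h) g))))) r)
Step 1: (((\g.(\h.((p h) g))) (\f.(\g.(\h.((f h) g))))) r)
Step 2: ((\h.((p h) (\f.(\g.(\h.((f h) g)))))) r)
Step 3: ((p r) (\f.(\g.(\h.((f h) g)))))
Step 4: (normal form reached)

Answer: ((p r) (\f.(\g.(\h.((f h) g)))))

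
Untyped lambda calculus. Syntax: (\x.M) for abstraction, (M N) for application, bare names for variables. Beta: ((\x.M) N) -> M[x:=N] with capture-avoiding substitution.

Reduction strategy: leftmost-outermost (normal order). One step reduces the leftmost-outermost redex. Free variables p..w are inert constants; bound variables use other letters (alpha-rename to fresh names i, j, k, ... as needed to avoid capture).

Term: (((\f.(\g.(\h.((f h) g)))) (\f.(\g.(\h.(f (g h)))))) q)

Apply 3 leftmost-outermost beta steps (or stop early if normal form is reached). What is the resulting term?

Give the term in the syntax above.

Answer: (\h.((\g.(\i.(h (g i)))) q))

Derivation:
Step 0: (((\f.(\g.(\h.((f h) g)))) (\f.(\g.(\h.(f (g h)))))) q)
Step 1: ((\g.(\h.(((\f.(\g.(\h.(f (g h))))) h) g))) q)
Step 2: (\h.(((\f.(\g.(\h.(f (g h))))) h) q))
Step 3: (\h.((\g.(\i.(h (g i)))) q))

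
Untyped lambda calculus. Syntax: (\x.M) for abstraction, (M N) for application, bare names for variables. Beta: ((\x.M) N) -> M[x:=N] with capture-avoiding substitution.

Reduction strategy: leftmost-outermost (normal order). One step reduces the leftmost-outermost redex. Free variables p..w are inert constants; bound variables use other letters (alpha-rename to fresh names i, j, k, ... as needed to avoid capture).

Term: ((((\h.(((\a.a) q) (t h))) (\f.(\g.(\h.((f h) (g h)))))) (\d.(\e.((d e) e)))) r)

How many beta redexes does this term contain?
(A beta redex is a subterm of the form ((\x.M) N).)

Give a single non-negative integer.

Term: ((((\h.(((\a.a) q) (t h))) (\f.(\g.(\h.((f h) (g h)))))) (\d.(\e.((d e) e)))) r)
  Redex: ((\h.(((\a.a) q) (t h))) (\f.(\g.(\h.((f h) (g h))))))
  Redex: ((\a.a) q)
Total redexes: 2

Answer: 2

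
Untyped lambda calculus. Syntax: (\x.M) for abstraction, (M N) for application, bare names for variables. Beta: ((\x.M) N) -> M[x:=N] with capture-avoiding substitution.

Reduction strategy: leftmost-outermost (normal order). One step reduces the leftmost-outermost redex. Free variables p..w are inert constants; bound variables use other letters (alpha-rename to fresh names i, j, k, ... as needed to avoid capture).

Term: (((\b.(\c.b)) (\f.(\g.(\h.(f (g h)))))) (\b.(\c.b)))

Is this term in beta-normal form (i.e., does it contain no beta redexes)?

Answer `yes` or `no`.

Term: (((\b.(\c.b)) (\f.(\g.(\h.(f (g h)))))) (\b.(\c.b)))
Found 1 beta redex(es).

Answer: no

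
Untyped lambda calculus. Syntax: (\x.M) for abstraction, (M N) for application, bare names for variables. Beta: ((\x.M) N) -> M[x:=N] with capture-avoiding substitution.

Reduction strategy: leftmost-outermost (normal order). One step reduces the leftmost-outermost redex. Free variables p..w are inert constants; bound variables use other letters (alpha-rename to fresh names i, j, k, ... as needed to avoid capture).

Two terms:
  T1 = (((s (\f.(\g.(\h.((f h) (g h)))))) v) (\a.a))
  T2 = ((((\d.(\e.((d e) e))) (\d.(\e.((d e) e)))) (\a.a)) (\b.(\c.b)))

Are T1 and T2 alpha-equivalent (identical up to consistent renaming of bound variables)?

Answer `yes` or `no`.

Answer: no

Derivation:
Term 1: (((s (\f.(\g.(\h.((f h) (g h)))))) v) (\a.a))
Term 2: ((((\d.(\e.((d e) e))) (\d.(\e.((d e) e)))) (\a.a)) (\b.(\c.b)))
Alpha-equivalence: compare structure up to binder renaming.
Result: False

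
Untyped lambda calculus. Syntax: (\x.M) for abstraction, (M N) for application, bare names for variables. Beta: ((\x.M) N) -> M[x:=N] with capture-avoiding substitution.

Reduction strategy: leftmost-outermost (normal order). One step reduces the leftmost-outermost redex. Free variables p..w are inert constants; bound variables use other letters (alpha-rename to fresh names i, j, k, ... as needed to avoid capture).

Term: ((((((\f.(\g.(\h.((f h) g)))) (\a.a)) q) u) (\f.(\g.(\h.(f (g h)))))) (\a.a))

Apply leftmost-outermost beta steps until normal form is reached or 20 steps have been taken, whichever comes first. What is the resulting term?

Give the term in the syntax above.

Answer: (((u q) (\f.(\g.(\h.(f (g h)))))) (\a.a))

Derivation:
Step 0: ((((((\f.(\g.(\h.((f h) g)))) (\a.a)) q) u) (\f.(\g.(\h.(f (g h)))))) (\a.a))
Step 1: (((((\g.(\h.(((\a.a) h) g))) q) u) (\f.(\g.(\h.(f (g h)))))) (\a.a))
Step 2: ((((\h.(((\a.a) h) q)) u) (\f.(\g.(\h.(f (g h)))))) (\a.a))
Step 3: (((((\a.a) u) q) (\f.(\g.(\h.(f (g h)))))) (\a.a))
Step 4: (((u q) (\f.(\g.(\h.(f (g h)))))) (\a.a))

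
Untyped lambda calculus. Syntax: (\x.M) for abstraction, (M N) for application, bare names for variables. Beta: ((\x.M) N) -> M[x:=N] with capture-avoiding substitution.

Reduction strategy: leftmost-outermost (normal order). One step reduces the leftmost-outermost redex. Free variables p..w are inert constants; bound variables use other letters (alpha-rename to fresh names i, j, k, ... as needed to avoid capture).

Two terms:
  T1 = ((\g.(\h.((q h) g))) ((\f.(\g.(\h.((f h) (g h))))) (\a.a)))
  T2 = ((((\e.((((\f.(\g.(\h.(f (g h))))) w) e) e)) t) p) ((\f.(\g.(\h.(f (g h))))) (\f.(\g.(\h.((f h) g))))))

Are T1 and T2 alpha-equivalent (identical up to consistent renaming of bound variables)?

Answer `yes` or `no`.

Answer: no

Derivation:
Term 1: ((\g.(\h.((q h) g))) ((\f.(\g.(\h.((f h) (g h))))) (\a.a)))
Term 2: ((((\e.((((\f.(\g.(\h.(f (g h))))) w) e) e)) t) p) ((\f.(\g.(\h.(f (g h))))) (\f.(\g.(\h.((f h) g))))))
Alpha-equivalence: compare structure up to binder renaming.
Result: False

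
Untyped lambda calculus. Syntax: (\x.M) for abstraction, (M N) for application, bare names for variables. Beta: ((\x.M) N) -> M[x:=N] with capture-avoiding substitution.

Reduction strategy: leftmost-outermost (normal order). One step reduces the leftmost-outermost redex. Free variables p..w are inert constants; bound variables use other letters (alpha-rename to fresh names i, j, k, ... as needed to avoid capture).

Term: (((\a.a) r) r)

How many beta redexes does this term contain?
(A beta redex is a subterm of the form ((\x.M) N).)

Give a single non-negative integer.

Term: (((\a.a) r) r)
  Redex: ((\a.a) r)
Total redexes: 1

Answer: 1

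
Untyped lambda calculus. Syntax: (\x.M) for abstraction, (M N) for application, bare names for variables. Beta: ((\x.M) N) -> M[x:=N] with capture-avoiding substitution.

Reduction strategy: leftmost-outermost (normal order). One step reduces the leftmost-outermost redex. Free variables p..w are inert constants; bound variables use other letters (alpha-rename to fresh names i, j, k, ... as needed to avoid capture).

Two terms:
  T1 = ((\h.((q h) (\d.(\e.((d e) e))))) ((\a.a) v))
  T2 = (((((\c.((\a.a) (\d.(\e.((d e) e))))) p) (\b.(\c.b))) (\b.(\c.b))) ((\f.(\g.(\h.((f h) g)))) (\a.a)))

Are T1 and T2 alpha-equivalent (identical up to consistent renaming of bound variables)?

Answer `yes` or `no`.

Term 1: ((\h.((q h) (\d.(\e.((d e) e))))) ((\a.a) v))
Term 2: (((((\c.((\a.a) (\d.(\e.((d e) e))))) p) (\b.(\c.b))) (\b.(\c.b))) ((\f.(\g.(\h.((f h) g)))) (\a.a)))
Alpha-equivalence: compare structure up to binder renaming.
Result: False

Answer: no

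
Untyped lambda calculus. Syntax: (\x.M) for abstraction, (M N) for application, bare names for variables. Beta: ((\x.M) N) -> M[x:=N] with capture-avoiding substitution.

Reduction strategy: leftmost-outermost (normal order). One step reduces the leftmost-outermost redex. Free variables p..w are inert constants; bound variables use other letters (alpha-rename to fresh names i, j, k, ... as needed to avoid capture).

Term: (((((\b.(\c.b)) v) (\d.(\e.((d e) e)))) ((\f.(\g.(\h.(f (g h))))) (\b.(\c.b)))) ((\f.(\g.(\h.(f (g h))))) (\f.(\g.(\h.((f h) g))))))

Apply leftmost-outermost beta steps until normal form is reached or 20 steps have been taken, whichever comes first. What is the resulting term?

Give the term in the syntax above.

Step 0: (((((\b.(\c.b)) v) (\d.(\e.((d e) e)))) ((\f.(\g.(\h.(f (g h))))) (\b.(\c.b)))) ((\f.(\g.(\h.(f (g h))))) (\f.(\g.(\h.((f h) g))))))
Step 1: ((((\c.v) (\d.(\e.((d e) e)))) ((\f.(\g.(\h.(f (g h))))) (\b.(\c.b)))) ((\f.(\g.(\h.(f (g h))))) (\f.(\g.(\h.((f h) g))))))
Step 2: ((v ((\f.(\g.(\h.(f (g h))))) (\b.(\c.b)))) ((\f.(\g.(\h.(f (g h))))) (\f.(\g.(\h.((f h) g))))))
Step 3: ((v (\g.(\h.((\b.(\c.b)) (g h))))) ((\f.(\g.(\h.(f (g h))))) (\f.(\g.(\h.((f h) g))))))
Step 4: ((v (\g.(\h.(\c.(g h))))) ((\f.(\g.(\h.(f (g h))))) (\f.(\g.(\h.((f h) g))))))
Step 5: ((v (\g.(\h.(\c.(g h))))) (\g.(\h.((\f.(\g.(\h.((f h) g)))) (g h)))))
Step 6: ((v (\g.(\h.(\c.(g h))))) (\g.(\h.(\i.(\j.(((g h) j) i))))))

Answer: ((v (\g.(\h.(\c.(g h))))) (\g.(\h.(\i.(\j.(((g h) j) i))))))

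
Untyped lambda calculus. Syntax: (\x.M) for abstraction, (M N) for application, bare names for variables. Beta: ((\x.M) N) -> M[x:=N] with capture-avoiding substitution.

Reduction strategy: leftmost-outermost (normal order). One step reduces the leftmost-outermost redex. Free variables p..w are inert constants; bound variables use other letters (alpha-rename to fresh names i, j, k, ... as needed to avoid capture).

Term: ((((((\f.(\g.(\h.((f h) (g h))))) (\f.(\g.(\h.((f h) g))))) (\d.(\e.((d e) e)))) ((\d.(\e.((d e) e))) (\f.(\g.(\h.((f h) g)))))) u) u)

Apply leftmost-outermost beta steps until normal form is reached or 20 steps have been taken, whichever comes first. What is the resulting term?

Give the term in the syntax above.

Answer: (((u (\e.((e e) e))) u) u)

Derivation:
Step 0: ((((((\f.(\g.(\h.((f h) (g h))))) (\f.(\g.(\h.((f h) g))))) (\d.(\e.((d e) e)))) ((\d.(\e.((d e) e))) (\f.(\g.(\h.((f h) g)))))) u) u)
Step 1: (((((\g.(\h.(((\f.(\g.(\h.((f h) g)))) h) (g h)))) (\d.(\e.((d e) e)))) ((\d.(\e.((d e) e))) (\f.(\g.(\h.((f h) g)))))) u) u)
Step 2: ((((\h.(((\f.(\g.(\h.((f h) g)))) h) ((\d.(\e.((d e) e))) h))) ((\d.(\e.((d e) e))) (\f.(\g.(\h.((f h) g)))))) u) u)
Step 3: (((((\f.(\g.(\h.((f h) g)))) ((\d.(\e.((d e) e))) (\f.(\g.(\h.((f h) g)))))) ((\d.(\e.((d e) e))) ((\d.(\e.((d e) e))) (\f.(\g.(\h.((f h) g))))))) u) u)
Step 4: ((((\g.(\h.((((\d.(\e.((d e) e))) (\f.(\g.(\h.((f h) g))))) h) g))) ((\d.(\e.((d e) e))) ((\d.(\e.((d e) e))) (\f.(\g.(\h.((f h) g))))))) u) u)
Step 5: (((\h.((((\d.(\e.((d e) e))) (\f.(\g.(\h.((f h) g))))) h) ((\d.(\e.((d e) e))) ((\d.(\e.((d e) e))) (\f.(\g.(\h.((f h) g)))))))) u) u)
Step 6: (((((\d.(\e.((d e) e))) (\f.(\g.(\h.((f h) g))))) u) ((\d.(\e.((d e) e))) ((\d.(\e.((d e) e))) (\f.(\g.(\h.((f h) g))))))) u)
Step 7: ((((\e.(((\f.(\g.(\h.((f h) g)))) e) e)) u) ((\d.(\e.((d e) e))) ((\d.(\e.((d e) e))) (\f.(\g.(\h.((f h) g))))))) u)
Step 8: (((((\f.(\g.(\h.((f h) g)))) u) u) ((\d.(\e.((d e) e))) ((\d.(\e.((d e) e))) (\f.(\g.(\h.((f h) g))))))) u)
Step 9: ((((\g.(\h.((u h) g))) u) ((\d.(\e.((d e) e))) ((\d.(\e.((d e) e))) (\f.(\g.(\h.((f h) g))))))) u)
Step 10: (((\h.((u h) u)) ((\d.(\e.((d e) e))) ((\d.(\e.((d e) e))) (\f.(\g.(\h.((f h) g))))))) u)
Step 11: (((u ((\d.(\e.((d e) e))) ((\d.(\e.((d e) e))) (\f.(\g.(\h.((f h) g))))))) u) u)
Step 12: (((u (\e.((((\d.(\e.((d e) e))) (\f.(\g.(\h.((f h) g))))) e) e))) u) u)
Step 13: (((u (\e.(((\e.(((\f.(\g.(\h.((f h) g)))) e) e)) e) e))) u) u)
Step 14: (((u (\e.((((\f.(\g.(\h.((f h) g)))) e) e) e))) u) u)
Step 15: (((u (\e.(((\g.(\h.((e h) g))) e) e))) u) u)
Step 16: (((u (\e.((\h.((e h) e)) e))) u) u)
Step 17: (((u (\e.((e e) e))) u) u)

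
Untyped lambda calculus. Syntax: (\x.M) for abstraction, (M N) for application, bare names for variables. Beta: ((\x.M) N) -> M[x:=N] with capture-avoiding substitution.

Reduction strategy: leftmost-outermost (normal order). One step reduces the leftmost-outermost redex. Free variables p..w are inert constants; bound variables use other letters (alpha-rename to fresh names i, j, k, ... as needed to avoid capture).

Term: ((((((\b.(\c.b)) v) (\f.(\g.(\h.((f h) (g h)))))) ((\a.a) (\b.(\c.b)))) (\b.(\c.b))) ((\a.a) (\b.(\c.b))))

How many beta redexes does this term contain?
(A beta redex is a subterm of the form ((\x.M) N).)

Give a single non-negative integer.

Answer: 3

Derivation:
Term: ((((((\b.(\c.b)) v) (\f.(\g.(\h.((f h) (g h)))))) ((\a.a) (\b.(\c.b)))) (\b.(\c.b))) ((\a.a) (\b.(\c.b))))
  Redex: ((\b.(\c.b)) v)
  Redex: ((\a.a) (\b.(\c.b)))
  Redex: ((\a.a) (\b.(\c.b)))
Total redexes: 3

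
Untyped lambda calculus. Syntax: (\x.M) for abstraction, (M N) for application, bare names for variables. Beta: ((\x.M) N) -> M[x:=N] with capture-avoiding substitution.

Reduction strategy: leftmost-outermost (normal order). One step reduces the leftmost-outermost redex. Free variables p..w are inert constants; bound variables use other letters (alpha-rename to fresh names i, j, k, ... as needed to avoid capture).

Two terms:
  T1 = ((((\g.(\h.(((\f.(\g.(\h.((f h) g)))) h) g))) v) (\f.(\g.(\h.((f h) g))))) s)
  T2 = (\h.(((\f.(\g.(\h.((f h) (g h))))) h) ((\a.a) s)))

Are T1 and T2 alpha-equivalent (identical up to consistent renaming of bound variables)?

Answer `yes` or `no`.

Term 1: ((((\g.(\h.(((\f.(\g.(\h.((f h) g)))) h) g))) v) (\f.(\g.(\h.((f h) g))))) s)
Term 2: (\h.(((\f.(\g.(\h.((f h) (g h))))) h) ((\a.a) s)))
Alpha-equivalence: compare structure up to binder renaming.
Result: False

Answer: no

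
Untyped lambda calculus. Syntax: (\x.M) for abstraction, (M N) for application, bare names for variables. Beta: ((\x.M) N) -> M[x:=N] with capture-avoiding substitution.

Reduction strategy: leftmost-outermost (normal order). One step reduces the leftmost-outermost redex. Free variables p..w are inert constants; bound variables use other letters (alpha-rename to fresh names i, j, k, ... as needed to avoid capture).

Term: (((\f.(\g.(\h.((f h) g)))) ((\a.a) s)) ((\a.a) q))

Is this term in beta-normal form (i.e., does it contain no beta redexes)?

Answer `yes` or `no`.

Term: (((\f.(\g.(\h.((f h) g)))) ((\a.a) s)) ((\a.a) q))
Found 3 beta redex(es).

Answer: no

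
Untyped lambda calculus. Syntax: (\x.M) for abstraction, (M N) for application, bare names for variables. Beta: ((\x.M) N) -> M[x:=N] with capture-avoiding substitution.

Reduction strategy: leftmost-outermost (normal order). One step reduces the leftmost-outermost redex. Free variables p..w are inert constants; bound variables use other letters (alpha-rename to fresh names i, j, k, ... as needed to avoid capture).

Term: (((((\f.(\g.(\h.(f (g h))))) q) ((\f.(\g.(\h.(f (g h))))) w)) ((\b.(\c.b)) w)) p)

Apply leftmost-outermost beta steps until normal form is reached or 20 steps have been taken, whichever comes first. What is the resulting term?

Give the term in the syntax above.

Step 0: (((((\f.(\g.(\h.(f (g h))))) q) ((\f.(\g.(\h.(f (g h))))) w)) ((\b.(\c.b)) w)) p)
Step 1: ((((\g.(\h.(q (g h)))) ((\f.(\g.(\h.(f (g h))))) w)) ((\b.(\c.b)) w)) p)
Step 2: (((\h.(q (((\f.(\g.(\h.(f (g h))))) w) h))) ((\b.(\c.b)) w)) p)
Step 3: ((q (((\f.(\g.(\h.(f (g h))))) w) ((\b.(\c.b)) w))) p)
Step 4: ((q ((\g.(\h.(w (g h)))) ((\b.(\c.b)) w))) p)
Step 5: ((q (\h.(w (((\b.(\c.b)) w) h)))) p)
Step 6: ((q (\h.(w ((\c.w) h)))) p)
Step 7: ((q (\h.(w w))) p)

Answer: ((q (\h.(w w))) p)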